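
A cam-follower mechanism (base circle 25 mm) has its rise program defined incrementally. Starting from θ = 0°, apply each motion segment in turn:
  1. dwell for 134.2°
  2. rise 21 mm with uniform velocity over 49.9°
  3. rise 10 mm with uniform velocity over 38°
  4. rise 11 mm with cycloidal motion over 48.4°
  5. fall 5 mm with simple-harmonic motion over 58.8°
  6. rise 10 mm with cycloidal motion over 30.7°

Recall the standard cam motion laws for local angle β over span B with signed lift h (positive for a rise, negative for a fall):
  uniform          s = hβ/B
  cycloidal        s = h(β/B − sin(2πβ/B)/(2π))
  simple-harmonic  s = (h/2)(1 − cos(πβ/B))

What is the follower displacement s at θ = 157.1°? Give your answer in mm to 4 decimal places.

seg 1 [0°–134.2°] dwell: s stays 0.0000
seg 2 [134.2°–184.1°] uniform, h=21: θ=157.1° here. β=22.9, B=49.9. 21·22.9/49.9 = 9.6373 → s = 9.6373

9.6373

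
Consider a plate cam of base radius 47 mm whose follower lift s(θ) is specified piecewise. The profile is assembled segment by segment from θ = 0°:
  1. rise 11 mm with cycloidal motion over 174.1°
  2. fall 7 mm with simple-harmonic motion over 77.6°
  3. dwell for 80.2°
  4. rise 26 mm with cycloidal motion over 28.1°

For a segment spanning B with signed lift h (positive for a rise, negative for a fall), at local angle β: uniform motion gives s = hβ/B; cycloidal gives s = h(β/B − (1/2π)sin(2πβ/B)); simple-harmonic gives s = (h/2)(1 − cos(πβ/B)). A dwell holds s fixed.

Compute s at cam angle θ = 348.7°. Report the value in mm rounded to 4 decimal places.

seg 1 [0°–174.1°] cycloidal, h=11: full span → s += 11 → s = 11.0000
seg 2 [174.1°–251.7°] simple-harmonic, h=-7: full span → s += -7 → s = 4.0000
seg 3 [251.7°–331.9°] dwell: s stays 4.0000
seg 4 [331.9°–360°] cycloidal, h=26: θ=348.7° here. β=16.8, B=28.1. 26·(0.5979 − sin(2π·0.5979)/(2π)) = 17.9316 → s = 21.9316

21.9316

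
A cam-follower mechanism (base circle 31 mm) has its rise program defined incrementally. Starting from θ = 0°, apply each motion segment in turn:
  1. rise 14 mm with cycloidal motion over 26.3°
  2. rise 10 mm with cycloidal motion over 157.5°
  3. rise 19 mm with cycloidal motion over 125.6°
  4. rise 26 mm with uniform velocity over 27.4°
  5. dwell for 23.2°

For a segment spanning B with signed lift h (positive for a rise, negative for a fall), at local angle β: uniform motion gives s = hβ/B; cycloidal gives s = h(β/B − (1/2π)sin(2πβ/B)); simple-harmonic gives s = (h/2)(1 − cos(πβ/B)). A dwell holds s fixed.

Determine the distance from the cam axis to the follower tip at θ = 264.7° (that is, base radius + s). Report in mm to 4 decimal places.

seg 1 [0°–26.3°] cycloidal, h=14: full span → s += 14 → s = 14.0000
seg 2 [26.3°–183.8°] cycloidal, h=10: full span → s += 10 → s = 24.0000
seg 3 [183.8°–309.4°] cycloidal, h=19: θ=264.7° here. β=80.9, B=125.6. 19·(0.6441 − sin(2π·0.6441)/(2π)) = 14.6170 → s = 38.6170
radial distance = base radius + s = 31 + 38.6170 = 69.6170

69.6170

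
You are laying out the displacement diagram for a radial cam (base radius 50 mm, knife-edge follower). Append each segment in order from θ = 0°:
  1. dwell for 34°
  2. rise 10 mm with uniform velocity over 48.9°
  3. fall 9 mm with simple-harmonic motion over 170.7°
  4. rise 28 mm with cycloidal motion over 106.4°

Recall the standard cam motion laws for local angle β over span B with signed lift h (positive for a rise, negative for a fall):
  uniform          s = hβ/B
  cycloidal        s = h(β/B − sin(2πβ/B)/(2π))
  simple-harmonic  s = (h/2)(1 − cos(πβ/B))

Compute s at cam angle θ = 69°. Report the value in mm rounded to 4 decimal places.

seg 1 [0°–34°] dwell: s stays 0.0000
seg 2 [34°–82.9°] uniform, h=10: θ=69° here. β=35, B=48.9. 10·35/48.9 = 7.1575 → s = 7.1575

7.1575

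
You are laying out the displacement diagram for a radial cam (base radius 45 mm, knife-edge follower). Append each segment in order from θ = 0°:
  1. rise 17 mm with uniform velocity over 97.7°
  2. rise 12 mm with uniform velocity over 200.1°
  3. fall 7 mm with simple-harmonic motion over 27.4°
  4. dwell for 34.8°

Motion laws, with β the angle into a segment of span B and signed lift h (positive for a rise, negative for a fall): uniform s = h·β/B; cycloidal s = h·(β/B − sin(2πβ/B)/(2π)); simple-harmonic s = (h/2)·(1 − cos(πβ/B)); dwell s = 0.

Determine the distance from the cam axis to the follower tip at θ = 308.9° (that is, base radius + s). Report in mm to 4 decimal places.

seg 1 [0°–97.7°] uniform, h=17: full span → s += 17 → s = 17.0000
seg 2 [97.7°–297.8°] uniform, h=12: full span → s += 12 → s = 29.0000
seg 3 [297.8°–325.2°] simple-harmonic, h=-7: θ=308.9° here. β=11.1, B=27.4. -7/2·(1 − cos(π·0.4051)) = -2.4720 → s = 26.5280
radial distance = base radius + s = 45 + 26.5280 = 71.5280

71.5280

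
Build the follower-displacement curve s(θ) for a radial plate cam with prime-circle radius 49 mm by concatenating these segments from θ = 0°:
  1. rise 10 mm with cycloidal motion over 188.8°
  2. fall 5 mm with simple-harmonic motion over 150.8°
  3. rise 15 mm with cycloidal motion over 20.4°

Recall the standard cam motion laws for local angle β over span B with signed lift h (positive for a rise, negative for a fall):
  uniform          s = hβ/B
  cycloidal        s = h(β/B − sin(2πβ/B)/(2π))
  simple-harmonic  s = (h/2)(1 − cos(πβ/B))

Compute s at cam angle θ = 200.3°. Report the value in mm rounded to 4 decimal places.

seg 1 [0°–188.8°] cycloidal, h=10: full span → s += 10 → s = 10.0000
seg 2 [188.8°–339.6°] simple-harmonic, h=-5: θ=200.3° here. β=11.5, B=150.8. -5/2·(1 − cos(π·0.0763)) = -0.0714 → s = 9.9286

9.9286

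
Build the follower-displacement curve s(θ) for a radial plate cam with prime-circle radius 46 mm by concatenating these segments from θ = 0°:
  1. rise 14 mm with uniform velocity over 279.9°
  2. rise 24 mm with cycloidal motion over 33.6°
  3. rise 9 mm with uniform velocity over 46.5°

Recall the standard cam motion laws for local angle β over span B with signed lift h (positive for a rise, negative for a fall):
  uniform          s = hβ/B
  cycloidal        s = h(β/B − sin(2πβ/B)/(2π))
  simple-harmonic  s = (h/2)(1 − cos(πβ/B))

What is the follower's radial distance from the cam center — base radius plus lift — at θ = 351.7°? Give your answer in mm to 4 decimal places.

seg 1 [0°–279.9°] uniform, h=14: full span → s += 14 → s = 14.0000
seg 2 [279.9°–313.5°] cycloidal, h=24: full span → s += 24 → s = 38.0000
seg 3 [313.5°–360°] uniform, h=9: θ=351.7° here. β=38.2, B=46.5. 9·38.2/46.5 = 7.3935 → s = 45.3935
radial distance = base radius + s = 46 + 45.3935 = 91.3935

91.3935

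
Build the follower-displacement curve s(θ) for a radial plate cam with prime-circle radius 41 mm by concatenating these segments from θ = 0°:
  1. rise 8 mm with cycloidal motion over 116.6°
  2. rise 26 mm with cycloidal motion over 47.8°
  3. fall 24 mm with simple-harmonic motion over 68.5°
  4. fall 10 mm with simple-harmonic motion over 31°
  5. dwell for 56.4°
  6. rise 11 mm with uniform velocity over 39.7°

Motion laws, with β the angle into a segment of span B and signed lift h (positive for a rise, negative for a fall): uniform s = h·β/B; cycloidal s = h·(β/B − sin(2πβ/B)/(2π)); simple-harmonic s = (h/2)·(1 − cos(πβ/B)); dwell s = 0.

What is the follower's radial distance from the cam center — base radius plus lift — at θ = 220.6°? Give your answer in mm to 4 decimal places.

seg 1 [0°–116.6°] cycloidal, h=8: full span → s += 8 → s = 8.0000
seg 2 [116.6°–164.4°] cycloidal, h=26: full span → s += 26 → s = 34.0000
seg 3 [164.4°–232.9°] simple-harmonic, h=-24: θ=220.6° here. β=56.2, B=68.5. -24/2·(1 − cos(π·0.8204)) = -22.1408 → s = 11.8592
radial distance = base radius + s = 41 + 11.8592 = 52.8592

52.8592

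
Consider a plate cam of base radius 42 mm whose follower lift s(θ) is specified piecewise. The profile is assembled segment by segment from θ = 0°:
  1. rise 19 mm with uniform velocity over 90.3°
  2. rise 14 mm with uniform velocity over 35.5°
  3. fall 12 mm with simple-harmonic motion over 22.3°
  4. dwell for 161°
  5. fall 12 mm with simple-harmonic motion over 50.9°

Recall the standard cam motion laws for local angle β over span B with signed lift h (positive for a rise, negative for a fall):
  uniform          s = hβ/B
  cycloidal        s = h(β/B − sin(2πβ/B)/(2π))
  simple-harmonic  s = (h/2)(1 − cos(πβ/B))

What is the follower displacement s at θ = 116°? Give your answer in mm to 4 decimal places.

seg 1 [0°–90.3°] uniform, h=19: full span → s += 19 → s = 19.0000
seg 2 [90.3°–125.8°] uniform, h=14: θ=116° here. β=25.7, B=35.5. 14·25.7/35.5 = 10.1352 → s = 29.1352

29.1352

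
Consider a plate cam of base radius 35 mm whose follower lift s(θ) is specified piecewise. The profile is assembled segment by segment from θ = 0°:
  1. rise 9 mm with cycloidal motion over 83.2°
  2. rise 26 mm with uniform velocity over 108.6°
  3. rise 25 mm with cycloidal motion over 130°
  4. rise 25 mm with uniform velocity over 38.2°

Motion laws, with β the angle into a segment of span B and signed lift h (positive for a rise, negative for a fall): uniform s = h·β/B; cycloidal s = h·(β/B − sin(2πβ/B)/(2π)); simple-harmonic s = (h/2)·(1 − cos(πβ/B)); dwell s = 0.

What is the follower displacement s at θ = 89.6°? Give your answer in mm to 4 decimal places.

seg 1 [0°–83.2°] cycloidal, h=9: full span → s += 9 → s = 9.0000
seg 2 [83.2°–191.8°] uniform, h=26: θ=89.6° here. β=6.4, B=108.6. 26·6.4/108.6 = 1.5322 → s = 10.5322

10.5322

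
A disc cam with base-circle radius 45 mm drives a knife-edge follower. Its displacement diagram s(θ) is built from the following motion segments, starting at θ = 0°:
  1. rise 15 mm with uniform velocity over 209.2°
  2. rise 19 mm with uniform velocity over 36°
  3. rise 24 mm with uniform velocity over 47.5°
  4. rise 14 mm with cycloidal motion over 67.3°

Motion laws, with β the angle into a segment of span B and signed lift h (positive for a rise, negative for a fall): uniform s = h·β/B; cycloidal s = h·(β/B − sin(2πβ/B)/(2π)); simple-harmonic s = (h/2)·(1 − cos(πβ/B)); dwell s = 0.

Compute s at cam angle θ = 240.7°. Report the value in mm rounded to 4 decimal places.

seg 1 [0°–209.2°] uniform, h=15: full span → s += 15 → s = 15.0000
seg 2 [209.2°–245.2°] uniform, h=19: θ=240.7° here. β=31.5, B=36. 19·31.5/36 = 16.6250 → s = 31.6250

31.6250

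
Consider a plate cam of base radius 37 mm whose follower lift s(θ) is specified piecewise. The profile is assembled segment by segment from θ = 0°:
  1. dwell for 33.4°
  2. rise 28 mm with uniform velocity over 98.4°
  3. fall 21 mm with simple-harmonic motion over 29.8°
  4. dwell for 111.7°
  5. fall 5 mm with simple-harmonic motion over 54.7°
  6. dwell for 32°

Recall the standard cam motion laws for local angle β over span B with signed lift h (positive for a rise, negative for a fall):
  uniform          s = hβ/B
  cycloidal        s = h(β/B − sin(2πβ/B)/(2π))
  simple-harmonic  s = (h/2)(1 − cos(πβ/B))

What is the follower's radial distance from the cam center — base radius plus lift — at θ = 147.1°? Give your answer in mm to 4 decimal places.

seg 1 [0°–33.4°] dwell: s stays 0.0000
seg 2 [33.4°–131.8°] uniform, h=28: full span → s += 28 → s = 28.0000
seg 3 [131.8°–161.6°] simple-harmonic, h=-21: θ=147.1° here. β=15.3, B=29.8. -21/2·(1 − cos(π·0.5134)) = -10.9426 → s = 17.0574
radial distance = base radius + s = 37 + 17.0574 = 54.0574

54.0574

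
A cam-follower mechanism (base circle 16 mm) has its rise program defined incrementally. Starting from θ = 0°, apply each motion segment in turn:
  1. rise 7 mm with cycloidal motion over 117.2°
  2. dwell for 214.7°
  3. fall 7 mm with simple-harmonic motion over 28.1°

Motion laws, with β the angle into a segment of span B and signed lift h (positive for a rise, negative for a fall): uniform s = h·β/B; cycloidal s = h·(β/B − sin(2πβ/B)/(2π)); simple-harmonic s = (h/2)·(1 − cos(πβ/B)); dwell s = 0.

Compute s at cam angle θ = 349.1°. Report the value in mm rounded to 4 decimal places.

seg 1 [0°–117.2°] cycloidal, h=7: full span → s += 7 → s = 7.0000
seg 2 [117.2°–331.9°] dwell: s stays 7.0000
seg 3 [331.9°–360°] simple-harmonic, h=-7: θ=349.1° here. β=17.2, B=28.1. -7/2·(1 − cos(π·0.6121)) = -4.7073 → s = 2.2927

2.2927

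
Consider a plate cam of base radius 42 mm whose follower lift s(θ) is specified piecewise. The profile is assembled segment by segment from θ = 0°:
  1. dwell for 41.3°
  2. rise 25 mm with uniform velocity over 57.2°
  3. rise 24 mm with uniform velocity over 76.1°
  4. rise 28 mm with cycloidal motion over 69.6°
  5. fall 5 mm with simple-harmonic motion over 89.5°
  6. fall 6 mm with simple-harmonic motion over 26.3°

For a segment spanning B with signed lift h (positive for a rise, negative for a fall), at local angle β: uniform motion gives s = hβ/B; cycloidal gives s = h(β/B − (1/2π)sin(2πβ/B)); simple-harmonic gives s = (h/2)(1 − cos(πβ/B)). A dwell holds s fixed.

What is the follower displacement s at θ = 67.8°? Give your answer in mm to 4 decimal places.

seg 1 [0°–41.3°] dwell: s stays 0.0000
seg 2 [41.3°–98.5°] uniform, h=25: θ=67.8° here. β=26.5, B=57.2. 25·26.5/57.2 = 11.5822 → s = 11.5822

11.5822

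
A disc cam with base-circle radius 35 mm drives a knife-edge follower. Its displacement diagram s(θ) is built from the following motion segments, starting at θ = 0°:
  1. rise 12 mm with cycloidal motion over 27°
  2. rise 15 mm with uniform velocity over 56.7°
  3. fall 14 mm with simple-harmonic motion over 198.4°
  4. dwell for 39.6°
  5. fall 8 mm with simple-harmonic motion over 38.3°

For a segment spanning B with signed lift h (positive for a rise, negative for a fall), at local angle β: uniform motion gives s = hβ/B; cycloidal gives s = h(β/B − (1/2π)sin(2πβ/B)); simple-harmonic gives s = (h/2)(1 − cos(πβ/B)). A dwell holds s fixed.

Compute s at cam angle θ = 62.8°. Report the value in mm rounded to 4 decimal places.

seg 1 [0°–27°] cycloidal, h=12: full span → s += 12 → s = 12.0000
seg 2 [27°–83.7°] uniform, h=15: θ=62.8° here. β=35.8, B=56.7. 15·35.8/56.7 = 9.4709 → s = 21.4709

21.4709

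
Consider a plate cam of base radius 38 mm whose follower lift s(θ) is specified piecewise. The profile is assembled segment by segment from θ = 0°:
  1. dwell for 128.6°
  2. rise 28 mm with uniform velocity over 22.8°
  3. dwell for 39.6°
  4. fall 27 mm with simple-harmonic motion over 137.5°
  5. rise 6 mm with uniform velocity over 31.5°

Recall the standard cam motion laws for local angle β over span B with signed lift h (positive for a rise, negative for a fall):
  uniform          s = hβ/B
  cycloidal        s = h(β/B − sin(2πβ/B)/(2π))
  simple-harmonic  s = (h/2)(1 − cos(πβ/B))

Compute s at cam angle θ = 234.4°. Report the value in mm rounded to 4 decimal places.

seg 1 [0°–128.6°] dwell: s stays 0.0000
seg 2 [128.6°–151.4°] uniform, h=28: full span → s += 28 → s = 28.0000
seg 3 [151.4°–191°] dwell: s stays 28.0000
seg 4 [191°–328.5°] simple-harmonic, h=-27: θ=234.4° here. β=43.4, B=137.5. -27/2·(1 − cos(π·0.3156)) = -6.1108 → s = 21.8892

21.8892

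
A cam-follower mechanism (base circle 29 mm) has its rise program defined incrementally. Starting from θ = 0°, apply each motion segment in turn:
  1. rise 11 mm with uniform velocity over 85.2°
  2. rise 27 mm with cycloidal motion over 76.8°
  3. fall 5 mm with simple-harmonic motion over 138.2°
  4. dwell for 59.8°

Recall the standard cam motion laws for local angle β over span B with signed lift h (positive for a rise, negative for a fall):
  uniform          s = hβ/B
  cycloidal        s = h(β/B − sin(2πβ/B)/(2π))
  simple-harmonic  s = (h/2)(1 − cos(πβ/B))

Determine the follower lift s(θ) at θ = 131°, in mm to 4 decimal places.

seg 1 [0°–85.2°] uniform, h=11: full span → s += 11 → s = 11.0000
seg 2 [85.2°–162°] cycloidal, h=27: θ=131° here. β=45.8, B=76.8. 27·(0.5964 − sin(2π·0.5964)/(2π)) = 18.5471 → s = 29.5471

29.5471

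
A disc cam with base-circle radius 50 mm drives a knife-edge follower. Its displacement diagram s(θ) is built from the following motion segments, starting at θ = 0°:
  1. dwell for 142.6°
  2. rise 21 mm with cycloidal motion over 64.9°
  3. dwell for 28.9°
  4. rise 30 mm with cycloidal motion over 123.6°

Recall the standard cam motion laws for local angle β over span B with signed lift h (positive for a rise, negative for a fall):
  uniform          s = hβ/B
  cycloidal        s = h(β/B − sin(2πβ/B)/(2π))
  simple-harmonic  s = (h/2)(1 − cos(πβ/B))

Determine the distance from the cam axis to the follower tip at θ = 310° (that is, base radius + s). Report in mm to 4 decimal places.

seg 1 [0°–142.6°] dwell: s stays 0.0000
seg 2 [142.6°–207.5°] cycloidal, h=21: full span → s += 21 → s = 21.0000
seg 3 [207.5°–236.4°] dwell: s stays 21.0000
seg 4 [236.4°–360°] cycloidal, h=30: θ=310° here. β=73.6, B=123.6. 30·(0.5955 − sin(2π·0.5955)/(2π)) = 20.5595 → s = 41.5595
radial distance = base radius + s = 50 + 41.5595 = 91.5595

91.5595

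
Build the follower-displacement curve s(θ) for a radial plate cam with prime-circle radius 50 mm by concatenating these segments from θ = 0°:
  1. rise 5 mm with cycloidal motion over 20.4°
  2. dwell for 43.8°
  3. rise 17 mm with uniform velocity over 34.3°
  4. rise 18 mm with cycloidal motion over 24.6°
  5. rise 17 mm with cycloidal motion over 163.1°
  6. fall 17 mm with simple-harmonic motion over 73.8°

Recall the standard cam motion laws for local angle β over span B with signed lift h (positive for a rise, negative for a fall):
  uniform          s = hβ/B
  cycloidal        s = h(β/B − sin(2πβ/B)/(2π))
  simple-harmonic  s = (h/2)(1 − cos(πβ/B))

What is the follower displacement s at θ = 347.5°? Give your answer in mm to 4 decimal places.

seg 1 [0°–20.4°] cycloidal, h=5: full span → s += 5 → s = 5.0000
seg 2 [20.4°–64.2°] dwell: s stays 5.0000
seg 3 [64.2°–98.5°] uniform, h=17: full span → s += 17 → s = 22.0000
seg 4 [98.5°–123.1°] cycloidal, h=18: full span → s += 18 → s = 40.0000
seg 5 [123.1°–286.2°] cycloidal, h=17: full span → s += 17 → s = 57.0000
seg 6 [286.2°–360°] simple-harmonic, h=-17: θ=347.5° here. β=61.3, B=73.8. -17/2·(1 − cos(π·0.8306)) = -15.8248 → s = 41.1752

41.1752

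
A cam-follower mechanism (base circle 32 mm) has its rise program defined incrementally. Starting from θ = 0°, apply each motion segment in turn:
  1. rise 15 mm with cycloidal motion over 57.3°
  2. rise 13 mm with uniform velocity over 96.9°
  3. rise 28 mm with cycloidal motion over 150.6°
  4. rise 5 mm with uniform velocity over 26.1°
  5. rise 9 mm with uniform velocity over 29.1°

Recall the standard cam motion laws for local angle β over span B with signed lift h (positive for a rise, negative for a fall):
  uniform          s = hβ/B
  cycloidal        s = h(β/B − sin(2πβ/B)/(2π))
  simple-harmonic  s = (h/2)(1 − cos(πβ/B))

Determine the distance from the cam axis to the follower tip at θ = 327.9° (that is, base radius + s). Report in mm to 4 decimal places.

seg 1 [0°–57.3°] cycloidal, h=15: full span → s += 15 → s = 15.0000
seg 2 [57.3°–154.2°] uniform, h=13: full span → s += 13 → s = 28.0000
seg 3 [154.2°–304.8°] cycloidal, h=28: full span → s += 28 → s = 56.0000
seg 4 [304.8°–330.9°] uniform, h=5: θ=327.9° here. β=23.1, B=26.1. 5·23.1/26.1 = 4.4253 → s = 60.4253
radial distance = base radius + s = 32 + 60.4253 = 92.4253

92.4253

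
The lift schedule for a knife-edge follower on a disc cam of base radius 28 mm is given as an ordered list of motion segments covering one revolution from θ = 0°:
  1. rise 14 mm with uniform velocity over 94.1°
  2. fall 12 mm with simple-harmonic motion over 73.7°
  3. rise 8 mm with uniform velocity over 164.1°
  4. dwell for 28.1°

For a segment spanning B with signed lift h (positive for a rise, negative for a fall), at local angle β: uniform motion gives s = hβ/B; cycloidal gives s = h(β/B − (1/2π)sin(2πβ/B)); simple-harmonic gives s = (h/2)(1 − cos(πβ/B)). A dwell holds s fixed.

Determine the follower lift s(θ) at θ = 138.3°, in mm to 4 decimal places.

seg 1 [0°–94.1°] uniform, h=14: full span → s += 14 → s = 14.0000
seg 2 [94.1°–167.8°] simple-harmonic, h=-12: θ=138.3° here. β=44.2, B=73.7. -12/2·(1 − cos(π·0.5997)) = -7.8492 → s = 6.1508

6.1508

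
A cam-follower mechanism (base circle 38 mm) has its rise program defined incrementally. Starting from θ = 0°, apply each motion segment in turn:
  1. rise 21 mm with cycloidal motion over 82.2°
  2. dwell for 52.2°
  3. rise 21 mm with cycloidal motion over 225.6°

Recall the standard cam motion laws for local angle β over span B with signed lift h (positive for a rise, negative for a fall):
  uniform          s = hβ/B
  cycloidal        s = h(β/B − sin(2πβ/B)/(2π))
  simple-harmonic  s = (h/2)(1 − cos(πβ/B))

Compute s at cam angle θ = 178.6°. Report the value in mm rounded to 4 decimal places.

seg 1 [0°–82.2°] cycloidal, h=21: full span → s += 21 → s = 21.0000
seg 2 [82.2°–134.4°] dwell: s stays 21.0000
seg 3 [134.4°–360°] cycloidal, h=21: θ=178.6° here. β=44.2, B=225.6. 21·(0.1959 − sin(2π·0.1959)/(2π)) = 0.9632 → s = 21.9632

21.9632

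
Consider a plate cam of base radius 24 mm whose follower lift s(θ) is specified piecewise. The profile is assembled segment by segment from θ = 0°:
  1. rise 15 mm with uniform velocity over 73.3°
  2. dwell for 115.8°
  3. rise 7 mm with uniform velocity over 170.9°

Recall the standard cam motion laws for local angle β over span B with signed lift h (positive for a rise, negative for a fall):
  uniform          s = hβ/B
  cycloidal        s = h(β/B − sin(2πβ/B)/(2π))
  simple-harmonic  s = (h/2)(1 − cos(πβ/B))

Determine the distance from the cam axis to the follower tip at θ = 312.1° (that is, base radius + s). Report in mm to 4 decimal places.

seg 1 [0°–73.3°] uniform, h=15: full span → s += 15 → s = 15.0000
seg 2 [73.3°–189.1°] dwell: s stays 15.0000
seg 3 [189.1°–360°] uniform, h=7: θ=312.1° here. β=123, B=170.9. 7·123/170.9 = 5.0380 → s = 20.0380
radial distance = base radius + s = 24 + 20.0380 = 44.0380

44.0380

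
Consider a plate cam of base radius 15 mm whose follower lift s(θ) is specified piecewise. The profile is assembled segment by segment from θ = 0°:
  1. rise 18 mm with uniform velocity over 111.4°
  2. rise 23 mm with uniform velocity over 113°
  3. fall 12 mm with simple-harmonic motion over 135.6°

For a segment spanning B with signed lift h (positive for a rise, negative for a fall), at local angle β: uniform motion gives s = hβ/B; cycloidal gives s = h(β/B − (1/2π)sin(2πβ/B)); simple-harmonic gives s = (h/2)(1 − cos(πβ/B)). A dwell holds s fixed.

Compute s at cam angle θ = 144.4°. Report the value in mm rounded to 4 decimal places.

seg 1 [0°–111.4°] uniform, h=18: full span → s += 18 → s = 18.0000
seg 2 [111.4°–224.4°] uniform, h=23: θ=144.4° here. β=33, B=113. 23·33/113 = 6.7168 → s = 24.7168

24.7168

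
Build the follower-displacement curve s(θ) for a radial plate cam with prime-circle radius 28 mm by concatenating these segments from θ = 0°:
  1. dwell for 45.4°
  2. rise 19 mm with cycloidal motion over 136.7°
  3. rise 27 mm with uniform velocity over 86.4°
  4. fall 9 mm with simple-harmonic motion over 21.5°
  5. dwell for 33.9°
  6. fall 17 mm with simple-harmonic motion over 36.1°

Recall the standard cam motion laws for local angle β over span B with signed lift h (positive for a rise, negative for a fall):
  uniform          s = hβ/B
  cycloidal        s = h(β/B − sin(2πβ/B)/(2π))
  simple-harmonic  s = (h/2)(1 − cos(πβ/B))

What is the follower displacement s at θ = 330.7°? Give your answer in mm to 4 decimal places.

seg 1 [0°–45.4°] dwell: s stays 0.0000
seg 2 [45.4°–182.1°] cycloidal, h=19: full span → s += 19 → s = 19.0000
seg 3 [182.1°–268.5°] uniform, h=27: full span → s += 27 → s = 46.0000
seg 4 [268.5°–290°] simple-harmonic, h=-9: full span → s += -9 → s = 37.0000
seg 5 [290°–323.9°] dwell: s stays 37.0000
seg 6 [323.9°–360°] simple-harmonic, h=-17: θ=330.7° here. β=6.8, B=36.1. -17/2·(1 − cos(π·0.1884)) = -1.4454 → s = 35.5546

35.5546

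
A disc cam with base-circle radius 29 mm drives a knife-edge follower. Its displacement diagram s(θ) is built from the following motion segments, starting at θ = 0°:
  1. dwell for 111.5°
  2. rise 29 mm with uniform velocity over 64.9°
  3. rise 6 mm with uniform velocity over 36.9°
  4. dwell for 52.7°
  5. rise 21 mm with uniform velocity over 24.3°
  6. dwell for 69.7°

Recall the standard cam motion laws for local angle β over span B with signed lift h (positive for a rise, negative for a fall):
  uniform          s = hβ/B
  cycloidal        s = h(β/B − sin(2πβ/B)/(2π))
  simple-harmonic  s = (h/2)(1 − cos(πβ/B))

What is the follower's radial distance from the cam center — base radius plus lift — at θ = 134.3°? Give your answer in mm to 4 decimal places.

seg 1 [0°–111.5°] dwell: s stays 0.0000
seg 2 [111.5°–176.4°] uniform, h=29: θ=134.3° here. β=22.8, B=64.9. 29·22.8/64.9 = 10.1880 → s = 10.1880
radial distance = base radius + s = 29 + 10.1880 = 39.1880

39.1880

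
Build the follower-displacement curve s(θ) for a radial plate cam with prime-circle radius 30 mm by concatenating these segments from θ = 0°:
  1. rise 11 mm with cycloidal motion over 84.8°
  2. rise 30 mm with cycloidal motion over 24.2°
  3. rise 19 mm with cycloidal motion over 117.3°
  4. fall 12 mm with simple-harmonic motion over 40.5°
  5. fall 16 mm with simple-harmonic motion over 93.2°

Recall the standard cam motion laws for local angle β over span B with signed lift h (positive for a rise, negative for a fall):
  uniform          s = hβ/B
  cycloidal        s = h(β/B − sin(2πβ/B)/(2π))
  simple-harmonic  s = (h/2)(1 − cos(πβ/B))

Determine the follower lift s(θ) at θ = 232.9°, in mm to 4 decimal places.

seg 1 [0°–84.8°] cycloidal, h=11: full span → s += 11 → s = 11.0000
seg 2 [84.8°–109°] cycloidal, h=30: full span → s += 30 → s = 41.0000
seg 3 [109°–226.3°] cycloidal, h=19: full span → s += 19 → s = 60.0000
seg 4 [226.3°–266.8°] simple-harmonic, h=-12: θ=232.9° here. β=6.6, B=40.5. -12/2·(1 − cos(π·0.1630)) = -0.7693 → s = 59.2307

59.2307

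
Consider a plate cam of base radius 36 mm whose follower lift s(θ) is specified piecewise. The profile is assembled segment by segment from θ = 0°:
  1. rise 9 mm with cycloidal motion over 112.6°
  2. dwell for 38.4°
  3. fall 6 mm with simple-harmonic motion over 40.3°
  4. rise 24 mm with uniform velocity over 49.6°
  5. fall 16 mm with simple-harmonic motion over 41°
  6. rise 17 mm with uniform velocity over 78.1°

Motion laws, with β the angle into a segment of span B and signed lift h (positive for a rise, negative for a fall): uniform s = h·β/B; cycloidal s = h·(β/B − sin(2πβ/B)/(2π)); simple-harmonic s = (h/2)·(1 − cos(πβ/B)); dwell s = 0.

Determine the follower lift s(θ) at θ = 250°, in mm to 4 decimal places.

seg 1 [0°–112.6°] cycloidal, h=9: full span → s += 9 → s = 9.0000
seg 2 [112.6°–151°] dwell: s stays 9.0000
seg 3 [151°–191.3°] simple-harmonic, h=-6: full span → s += -6 → s = 3.0000
seg 4 [191.3°–240.9°] uniform, h=24: full span → s += 24 → s = 27.0000
seg 5 [240.9°–281.9°] simple-harmonic, h=-16: θ=250° here. β=9.1, B=41. -16/2·(1 − cos(π·0.2220)) = -1.8673 → s = 25.1327

25.1327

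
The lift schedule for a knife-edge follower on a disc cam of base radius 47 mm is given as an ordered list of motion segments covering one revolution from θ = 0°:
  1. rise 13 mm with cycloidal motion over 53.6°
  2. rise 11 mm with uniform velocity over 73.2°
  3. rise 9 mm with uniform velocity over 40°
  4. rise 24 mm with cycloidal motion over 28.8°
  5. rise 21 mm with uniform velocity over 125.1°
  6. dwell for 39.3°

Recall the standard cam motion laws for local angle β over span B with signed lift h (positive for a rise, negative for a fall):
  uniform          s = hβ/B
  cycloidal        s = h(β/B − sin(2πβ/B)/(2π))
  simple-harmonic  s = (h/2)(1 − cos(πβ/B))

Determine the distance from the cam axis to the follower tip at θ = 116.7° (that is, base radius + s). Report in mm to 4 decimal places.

seg 1 [0°–53.6°] cycloidal, h=13: full span → s += 13 → s = 13.0000
seg 2 [53.6°–126.8°] uniform, h=11: θ=116.7° here. β=63.1, B=73.2. 11·63.1/73.2 = 9.4822 → s = 22.4822
radial distance = base radius + s = 47 + 22.4822 = 69.4822

69.4822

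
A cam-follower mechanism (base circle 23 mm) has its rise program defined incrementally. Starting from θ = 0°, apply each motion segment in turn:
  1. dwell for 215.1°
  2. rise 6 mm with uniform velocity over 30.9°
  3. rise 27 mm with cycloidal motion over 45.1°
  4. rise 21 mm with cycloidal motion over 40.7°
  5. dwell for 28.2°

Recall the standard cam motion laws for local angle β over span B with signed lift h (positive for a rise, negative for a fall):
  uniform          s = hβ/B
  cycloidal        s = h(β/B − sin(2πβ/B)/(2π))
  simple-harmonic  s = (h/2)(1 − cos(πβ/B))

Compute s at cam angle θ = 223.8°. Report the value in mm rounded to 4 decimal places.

seg 1 [0°–215.1°] dwell: s stays 0.0000
seg 2 [215.1°–246°] uniform, h=6: θ=223.8° here. β=8.7, B=30.9. 6·8.7/30.9 = 1.6893 → s = 1.6893

1.6893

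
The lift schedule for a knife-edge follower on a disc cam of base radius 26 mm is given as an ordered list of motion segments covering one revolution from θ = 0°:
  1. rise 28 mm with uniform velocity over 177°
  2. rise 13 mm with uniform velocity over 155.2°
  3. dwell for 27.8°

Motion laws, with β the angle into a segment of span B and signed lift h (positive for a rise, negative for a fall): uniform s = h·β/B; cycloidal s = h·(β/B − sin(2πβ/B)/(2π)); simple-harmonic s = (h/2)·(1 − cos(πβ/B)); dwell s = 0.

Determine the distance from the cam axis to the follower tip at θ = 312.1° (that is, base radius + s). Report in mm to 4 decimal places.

seg 1 [0°–177°] uniform, h=28: full span → s += 28 → s = 28.0000
seg 2 [177°–332.2°] uniform, h=13: θ=312.1° here. β=135.1, B=155.2. 13·135.1/155.2 = 11.3164 → s = 39.3164
radial distance = base radius + s = 26 + 39.3164 = 65.3164

65.3164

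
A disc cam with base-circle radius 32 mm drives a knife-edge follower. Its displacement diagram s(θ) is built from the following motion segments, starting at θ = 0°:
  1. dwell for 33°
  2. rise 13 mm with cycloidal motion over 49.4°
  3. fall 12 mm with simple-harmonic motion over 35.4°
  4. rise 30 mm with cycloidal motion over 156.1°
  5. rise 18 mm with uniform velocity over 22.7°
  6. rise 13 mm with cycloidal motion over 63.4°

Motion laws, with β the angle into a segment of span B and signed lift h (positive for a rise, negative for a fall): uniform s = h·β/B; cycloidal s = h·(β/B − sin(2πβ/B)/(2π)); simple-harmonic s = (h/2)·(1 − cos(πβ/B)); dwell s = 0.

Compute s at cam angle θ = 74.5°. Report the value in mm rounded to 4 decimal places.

seg 1 [0°–33°] dwell: s stays 0.0000
seg 2 [33°–82.4°] cycloidal, h=13: θ=74.5° here. β=41.5, B=49.4. 13·(0.8401 − sin(2π·0.8401)/(2π)) = 12.6674 → s = 12.6674

12.6674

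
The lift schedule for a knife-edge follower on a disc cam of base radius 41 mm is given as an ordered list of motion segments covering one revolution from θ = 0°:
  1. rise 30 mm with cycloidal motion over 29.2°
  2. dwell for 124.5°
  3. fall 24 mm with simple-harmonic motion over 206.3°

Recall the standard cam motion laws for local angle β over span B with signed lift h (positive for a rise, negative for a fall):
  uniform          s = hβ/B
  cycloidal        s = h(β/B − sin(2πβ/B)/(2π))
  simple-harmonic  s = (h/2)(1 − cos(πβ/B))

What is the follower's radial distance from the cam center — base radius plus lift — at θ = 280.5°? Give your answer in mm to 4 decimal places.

seg 1 [0°–29.2°] cycloidal, h=30: full span → s += 30 → s = 30.0000
seg 2 [29.2°–153.7°] dwell: s stays 30.0000
seg 3 [153.7°–360°] simple-harmonic, h=-24: θ=280.5° here. β=126.8, B=206.3. -24/2·(1 − cos(π·0.6146)) = -16.2290 → s = 13.7710
radial distance = base radius + s = 41 + 13.7710 = 54.7710

54.7710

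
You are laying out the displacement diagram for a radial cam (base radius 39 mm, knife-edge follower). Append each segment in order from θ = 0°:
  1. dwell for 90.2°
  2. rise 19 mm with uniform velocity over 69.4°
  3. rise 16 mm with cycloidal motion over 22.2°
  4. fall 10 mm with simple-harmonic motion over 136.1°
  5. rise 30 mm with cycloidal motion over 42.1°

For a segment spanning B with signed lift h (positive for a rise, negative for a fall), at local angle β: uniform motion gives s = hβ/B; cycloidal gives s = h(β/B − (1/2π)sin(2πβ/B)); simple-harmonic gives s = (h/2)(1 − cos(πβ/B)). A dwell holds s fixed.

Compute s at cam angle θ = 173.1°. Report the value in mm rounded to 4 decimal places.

seg 1 [0°–90.2°] dwell: s stays 0.0000
seg 2 [90.2°–159.6°] uniform, h=19: full span → s += 19 → s = 19.0000
seg 3 [159.6°–181.8°] cycloidal, h=16: θ=173.1° here. β=13.5, B=22.2. 16·(0.6081 − sin(2π·0.6081)/(2π)) = 11.3295 → s = 30.3295

30.3295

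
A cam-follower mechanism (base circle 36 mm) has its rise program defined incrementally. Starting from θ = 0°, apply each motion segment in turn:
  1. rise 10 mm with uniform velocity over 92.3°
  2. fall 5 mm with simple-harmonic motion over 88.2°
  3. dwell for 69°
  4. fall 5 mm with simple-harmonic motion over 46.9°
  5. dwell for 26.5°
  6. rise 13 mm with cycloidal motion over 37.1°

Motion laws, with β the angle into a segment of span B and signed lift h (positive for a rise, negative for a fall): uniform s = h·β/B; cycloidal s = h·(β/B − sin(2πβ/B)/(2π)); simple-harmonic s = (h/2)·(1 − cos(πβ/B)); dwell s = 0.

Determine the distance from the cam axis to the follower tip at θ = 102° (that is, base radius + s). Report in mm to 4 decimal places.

seg 1 [0°–92.3°] uniform, h=10: full span → s += 10 → s = 10.0000
seg 2 [92.3°–180.5°] simple-harmonic, h=-5: θ=102° here. β=9.7, B=88.2. -5/2·(1 − cos(π·0.1100)) = -0.1477 → s = 9.8523
radial distance = base radius + s = 36 + 9.8523 = 45.8523

45.8523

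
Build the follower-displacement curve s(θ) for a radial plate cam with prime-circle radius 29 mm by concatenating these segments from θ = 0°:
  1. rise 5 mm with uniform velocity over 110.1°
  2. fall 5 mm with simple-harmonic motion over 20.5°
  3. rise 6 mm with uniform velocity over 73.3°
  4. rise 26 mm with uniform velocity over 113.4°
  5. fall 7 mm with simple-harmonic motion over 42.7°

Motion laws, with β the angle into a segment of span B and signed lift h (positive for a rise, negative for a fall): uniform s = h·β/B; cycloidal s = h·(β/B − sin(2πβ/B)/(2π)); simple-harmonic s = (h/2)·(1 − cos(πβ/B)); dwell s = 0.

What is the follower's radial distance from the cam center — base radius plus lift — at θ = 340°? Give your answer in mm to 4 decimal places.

seg 1 [0°–110.1°] uniform, h=5: full span → s += 5 → s = 5.0000
seg 2 [110.1°–130.6°] simple-harmonic, h=-5: full span → s += -5 → s = 0.0000
seg 3 [130.6°–203.9°] uniform, h=6: full span → s += 6 → s = 6.0000
seg 4 [203.9°–317.3°] uniform, h=26: full span → s += 26 → s = 32.0000
seg 5 [317.3°–360°] simple-harmonic, h=-7: θ=340° here. β=22.7, B=42.7. -7/2·(1 − cos(π·0.5316)) = -3.8471 → s = 28.1529
radial distance = base radius + s = 29 + 28.1529 = 57.1529

57.1529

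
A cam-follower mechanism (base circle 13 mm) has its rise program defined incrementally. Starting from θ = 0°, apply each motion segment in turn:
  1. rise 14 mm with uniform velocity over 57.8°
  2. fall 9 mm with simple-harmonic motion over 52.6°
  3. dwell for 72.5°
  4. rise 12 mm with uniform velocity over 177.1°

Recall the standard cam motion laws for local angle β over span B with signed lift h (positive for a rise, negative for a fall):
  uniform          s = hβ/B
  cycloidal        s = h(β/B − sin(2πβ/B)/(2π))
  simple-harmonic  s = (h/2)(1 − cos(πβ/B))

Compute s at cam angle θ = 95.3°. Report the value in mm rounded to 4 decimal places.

seg 1 [0°–57.8°] uniform, h=14: full span → s += 14 → s = 14.0000
seg 2 [57.8°–110.4°] simple-harmonic, h=-9: θ=95.3° here. β=37.5, B=52.6. -9/2·(1 − cos(π·0.7129)) = -7.2907 → s = 6.7093

6.7093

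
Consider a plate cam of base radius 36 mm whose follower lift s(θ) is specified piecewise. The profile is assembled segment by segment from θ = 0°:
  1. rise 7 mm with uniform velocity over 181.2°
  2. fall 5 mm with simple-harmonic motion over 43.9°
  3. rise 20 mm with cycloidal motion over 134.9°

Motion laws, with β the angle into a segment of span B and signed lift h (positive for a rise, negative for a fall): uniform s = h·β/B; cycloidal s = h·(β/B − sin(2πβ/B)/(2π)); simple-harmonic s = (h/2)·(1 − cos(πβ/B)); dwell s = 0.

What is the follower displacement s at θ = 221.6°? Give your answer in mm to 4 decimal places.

seg 1 [0°–181.2°] uniform, h=7: full span → s += 7 → s = 7.0000
seg 2 [181.2°–225.1°] simple-harmonic, h=-5: θ=221.6° here. β=40.4, B=43.9. -5/2·(1 − cos(π·0.9203)) = -4.9220 → s = 2.0780

2.0780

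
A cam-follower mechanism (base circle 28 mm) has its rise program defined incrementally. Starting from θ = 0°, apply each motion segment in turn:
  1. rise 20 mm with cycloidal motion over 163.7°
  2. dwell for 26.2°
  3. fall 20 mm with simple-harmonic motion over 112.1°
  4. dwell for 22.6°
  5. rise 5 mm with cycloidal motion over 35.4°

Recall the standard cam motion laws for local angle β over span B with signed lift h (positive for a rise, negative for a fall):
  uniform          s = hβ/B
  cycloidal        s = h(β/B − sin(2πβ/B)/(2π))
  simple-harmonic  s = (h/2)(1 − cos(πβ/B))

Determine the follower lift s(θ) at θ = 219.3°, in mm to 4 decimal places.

seg 1 [0°–163.7°] cycloidal, h=20: full span → s += 20 → s = 20.0000
seg 2 [163.7°–189.9°] dwell: s stays 20.0000
seg 3 [189.9°–302°] simple-harmonic, h=-20: θ=219.3° here. β=29.4, B=112.1. -20/2·(1 − cos(π·0.2623)) = -3.2066 → s = 16.7934

16.7934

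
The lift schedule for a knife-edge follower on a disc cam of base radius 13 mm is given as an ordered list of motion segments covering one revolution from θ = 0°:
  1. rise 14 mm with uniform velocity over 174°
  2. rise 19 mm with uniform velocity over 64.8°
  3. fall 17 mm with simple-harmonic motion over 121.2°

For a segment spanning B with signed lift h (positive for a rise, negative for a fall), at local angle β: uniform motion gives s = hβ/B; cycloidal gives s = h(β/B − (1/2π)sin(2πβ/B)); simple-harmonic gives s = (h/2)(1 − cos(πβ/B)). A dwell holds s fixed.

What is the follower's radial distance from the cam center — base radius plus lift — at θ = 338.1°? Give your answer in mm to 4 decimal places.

seg 1 [0°–174°] uniform, h=14: full span → s += 14 → s = 14.0000
seg 2 [174°–238.8°] uniform, h=19: full span → s += 19 → s = 33.0000
seg 3 [238.8°–360°] simple-harmonic, h=-17: θ=338.1° here. β=99.3, B=121.2. -17/2·(1 − cos(π·0.8193)) = -15.6669 → s = 17.3331
radial distance = base radius + s = 13 + 17.3331 = 30.3331

30.3331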